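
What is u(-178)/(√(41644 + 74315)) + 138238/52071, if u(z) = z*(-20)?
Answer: 138238/52071 + 3560*√115959/115959 ≈ 13.109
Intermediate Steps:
u(z) = -20*z
u(-178)/(√(41644 + 74315)) + 138238/52071 = (-20*(-178))/(√(41644 + 74315)) + 138238/52071 = 3560/(√115959) + 138238*(1/52071) = 3560*(√115959/115959) + 138238/52071 = 3560*√115959/115959 + 138238/52071 = 138238/52071 + 3560*√115959/115959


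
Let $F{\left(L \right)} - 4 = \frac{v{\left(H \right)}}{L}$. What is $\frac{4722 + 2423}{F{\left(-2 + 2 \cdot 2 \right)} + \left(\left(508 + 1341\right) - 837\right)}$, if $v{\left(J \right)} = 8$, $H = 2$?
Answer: $\frac{1429}{204} \approx 7.0049$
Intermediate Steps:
$F{\left(L \right)} = 4 + \frac{8}{L}$
$\frac{4722 + 2423}{F{\left(-2 + 2 \cdot 2 \right)} + \left(\left(508 + 1341\right) - 837\right)} = \frac{4722 + 2423}{\left(4 + \frac{8}{-2 + 2 \cdot 2}\right) + \left(\left(508 + 1341\right) - 837\right)} = \frac{7145}{\left(4 + \frac{8}{-2 + 4}\right) + \left(1849 - 837\right)} = \frac{7145}{\left(4 + \frac{8}{2}\right) + 1012} = \frac{7145}{\left(4 + 8 \cdot \frac{1}{2}\right) + 1012} = \frac{7145}{\left(4 + 4\right) + 1012} = \frac{7145}{8 + 1012} = \frac{7145}{1020} = 7145 \cdot \frac{1}{1020} = \frac{1429}{204}$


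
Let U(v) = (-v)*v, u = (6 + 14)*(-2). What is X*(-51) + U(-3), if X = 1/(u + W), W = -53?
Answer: -262/31 ≈ -8.4516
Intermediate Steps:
u = -40 (u = 20*(-2) = -40)
X = -1/93 (X = 1/(-40 - 53) = 1/(-93) = -1/93 ≈ -0.010753)
U(v) = -v**2
X*(-51) + U(-3) = -1/93*(-51) - 1*(-3)**2 = 17/31 - 1*9 = 17/31 - 9 = -262/31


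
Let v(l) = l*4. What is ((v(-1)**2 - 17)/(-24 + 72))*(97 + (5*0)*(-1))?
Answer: -97/48 ≈ -2.0208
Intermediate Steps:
v(l) = 4*l
((v(-1)**2 - 17)/(-24 + 72))*(97 + (5*0)*(-1)) = (((4*(-1))**2 - 17)/(-24 + 72))*(97 + (5*0)*(-1)) = (((-4)**2 - 17)/48)*(97 + 0*(-1)) = ((16 - 17)*(1/48))*(97 + 0) = -1*1/48*97 = -1/48*97 = -97/48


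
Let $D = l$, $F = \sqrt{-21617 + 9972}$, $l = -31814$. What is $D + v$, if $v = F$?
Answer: $-31814 + i \sqrt{11645} \approx -31814.0 + 107.91 i$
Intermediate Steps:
$F = i \sqrt{11645}$ ($F = \sqrt{-11645} = i \sqrt{11645} \approx 107.91 i$)
$D = -31814$
$v = i \sqrt{11645} \approx 107.91 i$
$D + v = -31814 + i \sqrt{11645}$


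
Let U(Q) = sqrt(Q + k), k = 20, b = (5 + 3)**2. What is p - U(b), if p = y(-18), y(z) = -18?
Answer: -18 - 2*sqrt(21) ≈ -27.165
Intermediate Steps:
b = 64 (b = 8**2 = 64)
p = -18
U(Q) = sqrt(20 + Q) (U(Q) = sqrt(Q + 20) = sqrt(20 + Q))
p - U(b) = -18 - sqrt(20 + 64) = -18 - sqrt(84) = -18 - 2*sqrt(21)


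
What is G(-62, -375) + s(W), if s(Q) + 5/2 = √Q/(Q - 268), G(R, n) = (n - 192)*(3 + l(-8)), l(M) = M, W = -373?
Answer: 5665/2 - I*√373/641 ≈ 2832.5 - 0.03013*I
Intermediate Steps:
G(R, n) = 960 - 5*n (G(R, n) = (n - 192)*(3 - 8) = (-192 + n)*(-5) = 960 - 5*n)
s(Q) = -5/2 + √Q/(-268 + Q) (s(Q) = -5/2 + √Q/(Q - 268) = -5/2 + √Q/(-268 + Q))
G(-62, -375) + s(W) = (960 - 5*(-375)) + (670 + √(-373) - 5/2*(-373))/(-268 - 373) = (960 + 1875) + (670 + I*√373 + 1865/2)/(-641) = 2835 - (3205/2 + I*√373)/641 = 2835 + (-5/2 - I*√373/641) = 5665/2 - I*√373/641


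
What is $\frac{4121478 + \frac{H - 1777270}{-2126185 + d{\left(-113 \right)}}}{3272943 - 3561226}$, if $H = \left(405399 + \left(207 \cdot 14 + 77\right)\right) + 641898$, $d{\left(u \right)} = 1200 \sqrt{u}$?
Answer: $- \frac{3726496773488469436}{260655420271541135} - \frac{34895904 i \sqrt{113}}{52131084054308227} \approx -14.297 - 7.1157 \cdot 10^{-9} i$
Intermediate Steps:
$H = 1050272$ ($H = \left(405399 + \left(2898 + 77\right)\right) + 641898 = \left(405399 + 2975\right) + 641898 = 408374 + 641898 = 1050272$)
$\frac{4121478 + \frac{H - 1777270}{-2126185 + d{\left(-113 \right)}}}{3272943 - 3561226} = \frac{4121478 + \frac{1050272 - 1777270}{-2126185 + 1200 \sqrt{-113}}}{3272943 - 3561226} = \frac{4121478 - \frac{726998}{-2126185 + 1200 i \sqrt{113}}}{-288283} = \left(4121478 - \frac{726998}{-2126185 + 1200 i \sqrt{113}}\right) \left(- \frac{1}{288283}\right) = - \frac{4121478}{288283} + \frac{726998}{288283 \left(-2126185 + 1200 i \sqrt{113}\right)}$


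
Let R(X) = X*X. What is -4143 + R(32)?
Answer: -3119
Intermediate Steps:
R(X) = X**2
-4143 + R(32) = -4143 + 32**2 = -4143 + 1024 = -3119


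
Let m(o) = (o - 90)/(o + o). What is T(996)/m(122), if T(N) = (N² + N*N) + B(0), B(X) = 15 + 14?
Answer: 121027721/8 ≈ 1.5128e+7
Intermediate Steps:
m(o) = (-90 + o)/(2*o) (m(o) = (-90 + o)/((2*o)) = (-90 + o)*(1/(2*o)) = (-90 + o)/(2*o))
B(X) = 29
T(N) = 29 + 2*N² (T(N) = (N² + N*N) + 29 = (N² + N²) + 29 = 2*N² + 29 = 29 + 2*N²)
T(996)/m(122) = (29 + 2*996²)/(((½)*(-90 + 122)/122)) = (29 + 2*992016)/(((½)*(1/122)*32)) = (29 + 1984032)/(8/61) = 1984061*(61/8) = 121027721/8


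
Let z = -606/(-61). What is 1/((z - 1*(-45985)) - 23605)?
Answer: 61/1365786 ≈ 4.4663e-5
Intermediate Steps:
z = 606/61 (z = -606*(-1/61) = 606/61 ≈ 9.9344)
1/((z - 1*(-45985)) - 23605) = 1/((606/61 - 1*(-45985)) - 23605) = 1/((606/61 + 45985) - 23605) = 1/(2805691/61 - 23605) = 1/(1365786/61) = 61/1365786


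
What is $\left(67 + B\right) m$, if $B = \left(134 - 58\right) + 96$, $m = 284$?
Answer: $67876$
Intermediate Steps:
$B = 172$ ($B = 76 + 96 = 172$)
$\left(67 + B\right) m = \left(67 + 172\right) 284 = 239 \cdot 284 = 67876$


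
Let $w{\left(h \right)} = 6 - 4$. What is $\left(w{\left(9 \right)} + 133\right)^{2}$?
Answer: $18225$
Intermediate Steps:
$w{\left(h \right)} = 2$
$\left(w{\left(9 \right)} + 133\right)^{2} = \left(2 + 133\right)^{2} = 135^{2} = 18225$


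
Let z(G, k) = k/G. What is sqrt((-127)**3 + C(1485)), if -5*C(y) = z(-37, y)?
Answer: I*sqrt(2804225338)/37 ≈ 1431.2*I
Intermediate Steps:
C(y) = y/185 (C(y) = -y/(5*(-37)) = -y*(-1)/(5*37) = -(-1)*y/185 = y/185)
sqrt((-127)**3 + C(1485)) = sqrt((-127)**3 + (1/185)*1485) = sqrt(-2048383 + 297/37) = sqrt(-75789874/37) = I*sqrt(2804225338)/37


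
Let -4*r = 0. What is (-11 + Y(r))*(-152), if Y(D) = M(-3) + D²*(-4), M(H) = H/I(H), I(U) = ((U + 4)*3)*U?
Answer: 4864/3 ≈ 1621.3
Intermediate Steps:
I(U) = U*(12 + 3*U) (I(U) = ((4 + U)*3)*U = (12 + 3*U)*U = U*(12 + 3*U))
M(H) = 1/(3*(4 + H)) (M(H) = H/((3*H*(4 + H))) = H*(1/(3*H*(4 + H))) = 1/(3*(4 + H)))
r = 0 (r = -¼*0 = 0)
Y(D) = ⅓ - 4*D² (Y(D) = 1/(3*(4 - 3)) + D²*(-4) = (⅓)/1 - 4*D² = (⅓)*1 - 4*D² = ⅓ - 4*D²)
(-11 + Y(r))*(-152) = (-11 + (⅓ - 4*0²))*(-152) = (-11 + (⅓ - 4*0))*(-152) = (-11 + (⅓ + 0))*(-152) = (-11 + ⅓)*(-152) = -32/3*(-152) = 4864/3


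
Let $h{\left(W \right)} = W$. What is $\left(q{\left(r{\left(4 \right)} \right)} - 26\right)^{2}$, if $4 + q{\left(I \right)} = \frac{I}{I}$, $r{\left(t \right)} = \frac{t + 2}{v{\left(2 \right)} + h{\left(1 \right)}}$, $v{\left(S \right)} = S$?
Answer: $841$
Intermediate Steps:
$r{\left(t \right)} = \frac{2}{3} + \frac{t}{3}$ ($r{\left(t \right)} = \frac{t + 2}{2 + 1} = \frac{2 + t}{3} = \left(2 + t\right) \frac{1}{3} = \frac{2}{3} + \frac{t}{3}$)
$q{\left(I \right)} = -3$ ($q{\left(I \right)} = -4 + \frac{I}{I} = -4 + 1 = -3$)
$\left(q{\left(r{\left(4 \right)} \right)} - 26\right)^{2} = \left(-3 - 26\right)^{2} = \left(-29\right)^{2} = 841$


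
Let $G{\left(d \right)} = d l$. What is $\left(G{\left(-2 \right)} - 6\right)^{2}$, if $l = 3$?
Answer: $144$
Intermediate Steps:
$G{\left(d \right)} = 3 d$ ($G{\left(d \right)} = d 3 = 3 d$)
$\left(G{\left(-2 \right)} - 6\right)^{2} = \left(3 \left(-2\right) - 6\right)^{2} = \left(-6 - 6\right)^{2} = \left(-12\right)^{2} = 144$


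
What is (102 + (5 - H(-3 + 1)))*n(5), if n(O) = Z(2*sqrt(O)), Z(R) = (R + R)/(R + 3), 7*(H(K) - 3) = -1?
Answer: 29160/77 - 8748*sqrt(5)/77 ≈ 124.66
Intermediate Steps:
H(K) = 20/7 (H(K) = 3 + (1/7)*(-1) = 3 - 1/7 = 20/7)
Z(R) = 2*R/(3 + R) (Z(R) = (2*R)/(3 + R) = 2*R/(3 + R))
n(O) = 4*sqrt(O)/(3 + 2*sqrt(O)) (n(O) = 2*(2*sqrt(O))/(3 + 2*sqrt(O)) = 4*sqrt(O)/(3 + 2*sqrt(O)))
(102 + (5 - H(-3 + 1)))*n(5) = (102 + (5 - 1*20/7))*(4*sqrt(5)/(3 + 2*sqrt(5))) = (102 + (5 - 20/7))*(4*sqrt(5)/(3 + 2*sqrt(5))) = (102 + 15/7)*(4*sqrt(5)/(3 + 2*sqrt(5))) = 729*(4*sqrt(5)/(3 + 2*sqrt(5)))/7 = 2916*sqrt(5)/(7*(3 + 2*sqrt(5)))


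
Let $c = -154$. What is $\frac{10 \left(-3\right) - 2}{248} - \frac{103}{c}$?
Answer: $\frac{2577}{4774} \approx 0.5398$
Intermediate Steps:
$\frac{10 \left(-3\right) - 2}{248} - \frac{103}{c} = \frac{10 \left(-3\right) - 2}{248} - \frac{103}{-154} = \left(-30 - 2\right) \frac{1}{248} - - \frac{103}{154} = \left(-32\right) \frac{1}{248} + \frac{103}{154} = - \frac{4}{31} + \frac{103}{154} = \frac{2577}{4774}$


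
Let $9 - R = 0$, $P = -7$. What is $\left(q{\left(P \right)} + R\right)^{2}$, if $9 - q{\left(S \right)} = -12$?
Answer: $900$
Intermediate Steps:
$R = 9$ ($R = 9 - 0 = 9 + 0 = 9$)
$q{\left(S \right)} = 21$ ($q{\left(S \right)} = 9 - -12 = 9 + 12 = 21$)
$\left(q{\left(P \right)} + R\right)^{2} = \left(21 + 9\right)^{2} = 30^{2} = 900$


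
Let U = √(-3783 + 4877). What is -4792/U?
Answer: -2396*√1094/547 ≈ -144.88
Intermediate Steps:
U = √1094 ≈ 33.076
-4792/U = -4792*√1094/1094 = -2396*√1094/547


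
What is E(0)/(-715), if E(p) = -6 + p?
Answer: 6/715 ≈ 0.0083916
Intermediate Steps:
E(0)/(-715) = (-6 + 0)/(-715) = -6*(-1/715) = 6/715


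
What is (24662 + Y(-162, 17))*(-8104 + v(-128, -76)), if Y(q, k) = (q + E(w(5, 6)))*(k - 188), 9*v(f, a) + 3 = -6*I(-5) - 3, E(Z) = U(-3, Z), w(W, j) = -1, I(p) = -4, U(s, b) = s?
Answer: -428409454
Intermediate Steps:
E(Z) = -3
v(f, a) = 2 (v(f, a) = -⅓ + (-6*(-4) - 3)/9 = -⅓ + (24 - 3)/9 = -⅓ + (⅑)*21 = -⅓ + 7/3 = 2)
Y(q, k) = (-188 + k)*(-3 + q) (Y(q, k) = (q - 3)*(k - 188) = (-3 + q)*(-188 + k) = (-188 + k)*(-3 + q))
(24662 + Y(-162, 17))*(-8104 + v(-128, -76)) = (24662 + (564 - 188*(-162) - 3*17 + 17*(-162)))*(-8104 + 2) = (24662 + (564 + 30456 - 51 - 2754))*(-8102) = (24662 + 28215)*(-8102) = 52877*(-8102) = -428409454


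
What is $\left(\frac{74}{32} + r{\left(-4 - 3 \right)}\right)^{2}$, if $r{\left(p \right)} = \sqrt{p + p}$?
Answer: $- \frac{2215}{256} + \frac{37 i \sqrt{14}}{8} \approx -8.6523 + 17.305 i$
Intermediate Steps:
$r{\left(p \right)} = \sqrt{2} \sqrt{p}$ ($r{\left(p \right)} = \sqrt{2 p} = \sqrt{2} \sqrt{p}$)
$\left(\frac{74}{32} + r{\left(-4 - 3 \right)}\right)^{2} = \left(\frac{74}{32} + \sqrt{2} \sqrt{-4 - 3}\right)^{2} = \left(74 \cdot \frac{1}{32} + \sqrt{2} \sqrt{-7}\right)^{2} = \left(\frac{37}{16} + \sqrt{2} i \sqrt{7}\right)^{2} = \left(\frac{37}{16} + i \sqrt{14}\right)^{2}$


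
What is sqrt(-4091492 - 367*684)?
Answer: 2*I*sqrt(1085630) ≈ 2083.9*I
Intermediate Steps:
sqrt(-4091492 - 367*684) = sqrt(-4091492 - 251028) = sqrt(-4342520) = 2*I*sqrt(1085630)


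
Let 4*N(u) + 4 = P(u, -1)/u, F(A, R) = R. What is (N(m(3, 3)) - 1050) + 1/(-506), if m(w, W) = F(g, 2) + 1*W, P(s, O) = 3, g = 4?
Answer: -5317311/5060 ≈ -1050.9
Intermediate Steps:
m(w, W) = 2 + W (m(w, W) = 2 + 1*W = 2 + W)
N(u) = -1 + 3/(4*u) (N(u) = -1 + (3/u)/4 = -1 + 3/(4*u))
(N(m(3, 3)) - 1050) + 1/(-506) = ((3/4 - (2 + 3))/(2 + 3) - 1050) + 1/(-506) = ((3/4 - 1*5)/5 - 1050) - 1/506 = ((3/4 - 5)/5 - 1050) - 1/506 = ((1/5)*(-17/4) - 1050) - 1/506 = (-17/20 - 1050) - 1/506 = -21017/20 - 1/506 = -5317311/5060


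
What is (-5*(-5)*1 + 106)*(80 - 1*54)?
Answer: 3406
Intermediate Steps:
(-5*(-5)*1 + 106)*(80 - 1*54) = (25*1 + 106)*(80 - 54) = (25 + 106)*26 = 131*26 = 3406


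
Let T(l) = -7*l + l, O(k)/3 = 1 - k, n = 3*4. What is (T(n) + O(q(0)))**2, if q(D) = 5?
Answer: 7056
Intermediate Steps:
n = 12
O(k) = 3 - 3*k (O(k) = 3*(1 - k) = 3 - 3*k)
T(l) = -6*l
(T(n) + O(q(0)))**2 = (-6*12 + (3 - 3*5))**2 = (-72 + (3 - 15))**2 = (-72 - 12)**2 = (-84)**2 = 7056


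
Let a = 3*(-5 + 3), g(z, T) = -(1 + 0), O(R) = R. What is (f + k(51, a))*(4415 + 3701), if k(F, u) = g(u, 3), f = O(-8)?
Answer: -73044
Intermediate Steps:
f = -8
g(z, T) = -1 (g(z, T) = -1*1 = -1)
a = -6 (a = 3*(-2) = -6)
k(F, u) = -1
(f + k(51, a))*(4415 + 3701) = (-8 - 1)*(4415 + 3701) = -9*8116 = -73044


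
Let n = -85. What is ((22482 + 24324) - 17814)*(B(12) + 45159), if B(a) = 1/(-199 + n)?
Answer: 92956723440/71 ≈ 1.3092e+9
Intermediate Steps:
B(a) = -1/284 (B(a) = 1/(-199 - 85) = 1/(-284) = -1/284)
((22482 + 24324) - 17814)*(B(12) + 45159) = ((22482 + 24324) - 17814)*(-1/284 + 45159) = (46806 - 17814)*(12825155/284) = 28992*(12825155/284) = 92956723440/71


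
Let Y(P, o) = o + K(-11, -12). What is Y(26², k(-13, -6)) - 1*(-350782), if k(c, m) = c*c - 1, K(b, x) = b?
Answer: 350939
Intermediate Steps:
k(c, m) = -1 + c² (k(c, m) = c² - 1 = -1 + c²)
Y(P, o) = -11 + o (Y(P, o) = o - 11 = -11 + o)
Y(26², k(-13, -6)) - 1*(-350782) = (-11 + (-1 + (-13)²)) - 1*(-350782) = (-11 + (-1 + 169)) + 350782 = (-11 + 168) + 350782 = 157 + 350782 = 350939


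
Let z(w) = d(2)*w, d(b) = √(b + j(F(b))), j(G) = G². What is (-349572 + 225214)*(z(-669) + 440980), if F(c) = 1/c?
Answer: -54714597587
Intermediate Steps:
d(b) = √(b + b⁻²) (d(b) = √(b + (1/b)²) = √(b + b⁻²))
z(w) = 3*w/2 (z(w) = √(2 + 2⁻²)*w = √(2 + ¼)*w = √(9/4)*w = 3*w/2)
(-349572 + 225214)*(z(-669) + 440980) = (-349572 + 225214)*((3/2)*(-669) + 440980) = -124358*(-2007/2 + 440980) = -124358*879953/2 = -54714597587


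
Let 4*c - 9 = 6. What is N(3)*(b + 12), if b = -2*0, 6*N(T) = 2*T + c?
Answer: 39/2 ≈ 19.500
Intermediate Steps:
c = 15/4 (c = 9/4 + (¼)*6 = 9/4 + 3/2 = 15/4 ≈ 3.7500)
N(T) = 5/8 + T/3 (N(T) = (2*T + 15/4)/6 = (15/4 + 2*T)/6 = 5/8 + T/3)
b = 0
N(3)*(b + 12) = (5/8 + (⅓)*3)*(0 + 12) = (5/8 + 1)*12 = (13/8)*12 = 39/2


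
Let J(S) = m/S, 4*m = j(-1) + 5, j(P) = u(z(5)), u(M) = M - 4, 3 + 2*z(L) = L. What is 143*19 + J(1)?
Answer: 5435/2 ≈ 2717.5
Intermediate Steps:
z(L) = -3/2 + L/2
u(M) = -4 + M
j(P) = -3 (j(P) = -4 + (-3/2 + (1/2)*5) = -4 + (-3/2 + 5/2) = -4 + 1 = -3)
m = 1/2 (m = (-3 + 5)/4 = (1/4)*2 = 1/2 ≈ 0.50000)
J(S) = 1/(2*S)
143*19 + J(1) = 143*19 + (1/2)/1 = 2717 + (1/2)*1 = 2717 + 1/2 = 5435/2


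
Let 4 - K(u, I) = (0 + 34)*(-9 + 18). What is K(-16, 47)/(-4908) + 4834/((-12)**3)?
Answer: -966809/353376 ≈ -2.7359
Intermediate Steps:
K(u, I) = -302 (K(u, I) = 4 - (0 + 34)*(-9 + 18) = 4 - 34*9 = 4 - 1*306 = 4 - 306 = -302)
K(-16, 47)/(-4908) + 4834/((-12)**3) = -302/(-4908) + 4834/((-12)**3) = -302*(-1/4908) + 4834/(-1728) = 151/2454 + 4834*(-1/1728) = 151/2454 - 2417/864 = -966809/353376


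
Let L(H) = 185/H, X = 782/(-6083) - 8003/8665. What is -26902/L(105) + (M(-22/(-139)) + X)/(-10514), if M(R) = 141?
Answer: -156541179651121326/10252412810255 ≈ -15269.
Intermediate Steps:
X = -55458279/52709195 (X = 782*(-1/6083) - 8003*1/8665 = -782/6083 - 8003/8665 = -55458279/52709195 ≈ -1.0522)
-26902/L(105) + (M(-22/(-139)) + X)/(-10514) = -26902/(185/105) + (141 - 55458279/52709195)/(-10514) = -26902/(185*(1/105)) + (7376538216/52709195)*(-1/10514) = -26902/37/21 - 3688269108/277092238115 = -26902*21/37 - 3688269108/277092238115 = -564942/37 - 3688269108/277092238115 = -156541179651121326/10252412810255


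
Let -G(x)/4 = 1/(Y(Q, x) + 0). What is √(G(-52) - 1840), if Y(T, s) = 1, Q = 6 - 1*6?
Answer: 2*I*√461 ≈ 42.942*I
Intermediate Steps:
Q = 0 (Q = 6 - 6 = 0)
G(x) = -4 (G(x) = -4/(1 + 0) = -4/1 = -4*1 = -4)
√(G(-52) - 1840) = √(-4 - 1840) = √(-1844) = 2*I*√461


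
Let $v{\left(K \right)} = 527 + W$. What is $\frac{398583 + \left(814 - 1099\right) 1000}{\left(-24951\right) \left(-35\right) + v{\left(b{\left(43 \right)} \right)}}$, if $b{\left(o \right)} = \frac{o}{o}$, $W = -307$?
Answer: $\frac{113583}{873505} \approx 0.13003$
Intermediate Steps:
$b{\left(o \right)} = 1$
$v{\left(K \right)} = 220$ ($v{\left(K \right)} = 527 - 307 = 220$)
$\frac{398583 + \left(814 - 1099\right) 1000}{\left(-24951\right) \left(-35\right) + v{\left(b{\left(43 \right)} \right)}} = \frac{398583 + \left(814 - 1099\right) 1000}{\left(-24951\right) \left(-35\right) + 220} = \frac{398583 - 285000}{873285 + 220} = \frac{398583 - 285000}{873505} = 113583 \cdot \frac{1}{873505} = \frac{113583}{873505}$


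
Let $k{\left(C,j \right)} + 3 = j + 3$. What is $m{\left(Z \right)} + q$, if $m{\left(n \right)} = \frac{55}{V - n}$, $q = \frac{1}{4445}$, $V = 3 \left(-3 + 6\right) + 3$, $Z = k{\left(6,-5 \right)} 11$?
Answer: $\frac{244542}{297815} \approx 0.82112$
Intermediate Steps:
$k{\left(C,j \right)} = j$ ($k{\left(C,j \right)} = -3 + \left(j + 3\right) = -3 + \left(3 + j\right) = j$)
$Z = -55$ ($Z = \left(-5\right) 11 = -55$)
$V = 12$ ($V = 3 \cdot 3 + 3 = 9 + 3 = 12$)
$q = \frac{1}{4445} \approx 0.00022497$
$m{\left(n \right)} = \frac{55}{12 - n}$
$m{\left(Z \right)} + q = - \frac{55}{-12 - 55} + \frac{1}{4445} = - \frac{55}{-67} + \frac{1}{4445} = \left(-55\right) \left(- \frac{1}{67}\right) + \frac{1}{4445} = \frac{55}{67} + \frac{1}{4445} = \frac{244542}{297815}$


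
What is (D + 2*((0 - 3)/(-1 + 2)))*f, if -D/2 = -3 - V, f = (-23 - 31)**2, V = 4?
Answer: 23328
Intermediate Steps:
f = 2916 (f = (-54)**2 = 2916)
D = 14 (D = -2*(-3 - 1*4) = -2*(-3 - 4) = -2*(-7) = 14)
(D + 2*((0 - 3)/(-1 + 2)))*f = (14 + 2*((0 - 3)/(-1 + 2)))*2916 = (14 + 2*(-3/1))*2916 = (14 + 2*(-3*1))*2916 = (14 + 2*(-3))*2916 = (14 - 6)*2916 = 8*2916 = 23328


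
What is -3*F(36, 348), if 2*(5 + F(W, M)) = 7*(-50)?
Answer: 540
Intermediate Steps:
F(W, M) = -180 (F(W, M) = -5 + (7*(-50))/2 = -5 + (½)*(-350) = -5 - 175 = -180)
-3*F(36, 348) = -3*(-180) = 540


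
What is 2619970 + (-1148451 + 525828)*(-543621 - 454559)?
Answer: 621492446110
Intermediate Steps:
2619970 + (-1148451 + 525828)*(-543621 - 454559) = 2619970 - 622623*(-998180) = 2619970 + 621489826140 = 621492446110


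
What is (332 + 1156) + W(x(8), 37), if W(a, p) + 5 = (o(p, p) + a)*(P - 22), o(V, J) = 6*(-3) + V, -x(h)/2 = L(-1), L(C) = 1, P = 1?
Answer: 1126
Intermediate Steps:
x(h) = -2 (x(h) = -2*1 = -2)
o(V, J) = -18 + V
W(a, p) = 373 - 21*a - 21*p (W(a, p) = -5 + ((-18 + p) + a)*(1 - 22) = -5 + (-18 + a + p)*(-21) = -5 + (378 - 21*a - 21*p) = 373 - 21*a - 21*p)
(332 + 1156) + W(x(8), 37) = (332 + 1156) + (373 - 21*(-2) - 21*37) = 1488 + (373 + 42 - 777) = 1488 - 362 = 1126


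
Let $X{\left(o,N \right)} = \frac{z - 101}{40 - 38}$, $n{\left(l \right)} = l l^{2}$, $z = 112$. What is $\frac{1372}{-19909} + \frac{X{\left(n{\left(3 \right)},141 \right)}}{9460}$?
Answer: $- \frac{54417}{796360} \approx -0.068332$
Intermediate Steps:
$n{\left(l \right)} = l^{3}$
$X{\left(o,N \right)} = \frac{11}{2}$ ($X{\left(o,N \right)} = \frac{112 - 101}{40 - 38} = \frac{11}{2}$)
$\frac{1372}{-19909} + \frac{X{\left(n{\left(3 \right)},141 \right)}}{9460} = \frac{1372}{-19909} + \frac{11}{2 \cdot 9460} = 1372 \left(- \frac{1}{19909}\right) + \frac{11}{2} \cdot \frac{1}{9460} = - \frac{1372}{19909} + \frac{1}{1720} = - \frac{54417}{796360}$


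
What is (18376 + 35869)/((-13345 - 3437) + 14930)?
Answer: -54245/1852 ≈ -29.290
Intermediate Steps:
(18376 + 35869)/((-13345 - 3437) + 14930) = 54245/(-16782 + 14930) = 54245/(-1852) = 54245*(-1/1852) = -54245/1852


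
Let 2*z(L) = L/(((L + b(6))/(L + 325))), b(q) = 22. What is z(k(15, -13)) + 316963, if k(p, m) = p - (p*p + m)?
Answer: 55481133/175 ≈ 3.1704e+5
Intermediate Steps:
k(p, m) = p - m - p² (k(p, m) = p - (p² + m) = p - (m + p²) = p + (-m - p²) = p - m - p²)
z(L) = L*(325 + L)/(2*(22 + L)) (z(L) = (L/(((L + 22)/(L + 325))))/2 = (L/(((22 + L)/(325 + L))))/2 = (L*((325 + L)/(22 + L)))/2 = (L*(325 + L)/(22 + L))/2 = L*(325 + L)/(2*(22 + L)))
z(k(15, -13)) + 316963 = (15 - 1*(-13) - 1*15²)*(325 + (15 - 1*(-13) - 1*15²))/(2*(22 + (15 - 1*(-13) - 1*15²))) + 316963 = (15 + 13 - 1*225)*(325 + (15 + 13 - 1*225))/(2*(22 + (15 + 13 - 1*225))) + 316963 = (15 + 13 - 225)*(325 + (15 + 13 - 225))/(2*(22 + (15 + 13 - 225))) + 316963 = (½)*(-197)*(325 - 197)/(22 - 197) + 316963 = (½)*(-197)*128/(-175) + 316963 = (½)*(-197)*(-1/175)*128 + 316963 = 12608/175 + 316963 = 55481133/175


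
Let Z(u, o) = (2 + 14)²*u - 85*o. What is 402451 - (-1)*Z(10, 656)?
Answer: 349251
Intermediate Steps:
Z(u, o) = -85*o + 256*u (Z(u, o) = 16²*u - 85*o = 256*u - 85*o = -85*o + 256*u)
402451 - (-1)*Z(10, 656) = 402451 - (-1)*(-85*656 + 256*10) = 402451 - (-1)*(-55760 + 2560) = 402451 - (-1)*(-53200) = 402451 - 1*53200 = 402451 - 53200 = 349251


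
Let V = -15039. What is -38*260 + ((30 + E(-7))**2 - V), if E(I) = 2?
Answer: 6183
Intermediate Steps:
-38*260 + ((30 + E(-7))**2 - V) = -38*260 + ((30 + 2)**2 - 1*(-15039)) = -9880 + (32**2 + 15039) = -9880 + (1024 + 15039) = -9880 + 16063 = 6183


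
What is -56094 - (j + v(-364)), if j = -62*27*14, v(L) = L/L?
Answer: -32659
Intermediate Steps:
v(L) = 1
j = -23436 (j = -1674*14 = -23436)
-56094 - (j + v(-364)) = -56094 - (-23436 + 1) = -56094 - 1*(-23435) = -56094 + 23435 = -32659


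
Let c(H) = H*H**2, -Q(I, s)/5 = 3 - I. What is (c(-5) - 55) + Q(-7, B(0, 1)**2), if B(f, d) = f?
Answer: -230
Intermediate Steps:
Q(I, s) = -15 + 5*I (Q(I, s) = -5*(3 - I) = -15 + 5*I)
c(H) = H**3
(c(-5) - 55) + Q(-7, B(0, 1)**2) = ((-5)**3 - 55) + (-15 + 5*(-7)) = (-125 - 55) + (-15 - 35) = -180 - 50 = -230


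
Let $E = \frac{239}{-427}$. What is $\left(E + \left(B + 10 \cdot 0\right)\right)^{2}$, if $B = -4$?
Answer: $\frac{3790809}{182329} \approx 20.791$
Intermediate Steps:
$E = - \frac{239}{427}$ ($E = 239 \left(- \frac{1}{427}\right) = - \frac{239}{427} \approx -0.55972$)
$\left(E + \left(B + 10 \cdot 0\right)\right)^{2} = \left(- \frac{239}{427} + \left(-4 + 10 \cdot 0\right)\right)^{2} = \left(- \frac{239}{427} + \left(-4 + 0\right)\right)^{2} = \left(- \frac{239}{427} - 4\right)^{2} = \left(- \frac{1947}{427}\right)^{2} = \frac{3790809}{182329}$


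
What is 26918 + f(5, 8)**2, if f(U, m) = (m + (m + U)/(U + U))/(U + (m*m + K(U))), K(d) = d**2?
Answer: 23784753449/883600 ≈ 26918.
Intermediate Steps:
f(U, m) = (m + (U + m)/(2*U))/(U + U**2 + m**2) (f(U, m) = (m + (m + U)/(U + U))/(U + (m*m + U**2)) = (m + (U + m)/((2*U)))/(U + (m**2 + U**2)) = (m + (U + m)*(1/(2*U)))/(U + (U**2 + m**2)) = (m + (U + m)/(2*U))/(U + U**2 + m**2))
26918 + f(5, 8)**2 = 26918 + ((1/2)*(5 + 8 + 2*5*8)/(5*(5 + 5**2 + 8**2)))**2 = 26918 + ((1/2)*(1/5)*(5 + 8 + 80)/(5 + 25 + 64))**2 = 26918 + ((1/2)*(1/5)*93/94)**2 = 26918 + ((1/2)*(1/5)*(1/94)*93)**2 = 26918 + (93/940)**2 = 26918 + 8649/883600 = 23784753449/883600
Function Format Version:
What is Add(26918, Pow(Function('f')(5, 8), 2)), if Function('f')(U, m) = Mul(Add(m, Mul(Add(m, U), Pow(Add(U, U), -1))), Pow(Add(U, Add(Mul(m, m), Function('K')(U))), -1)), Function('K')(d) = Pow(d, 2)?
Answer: Rational(23784753449, 883600) ≈ 26918.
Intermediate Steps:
Function('f')(U, m) = Mul(Pow(Add(U, Pow(U, 2), Pow(m, 2)), -1), Add(m, Mul(Rational(1, 2), Pow(U, -1), Add(U, m)))) (Function('f')(U, m) = Mul(Add(m, Mul(Add(m, U), Pow(Add(U, U), -1))), Pow(Add(U, Add(Mul(m, m), Pow(U, 2))), -1)) = Mul(Add(m, Mul(Add(U, m), Pow(Mul(2, U), -1))), Pow(Add(U, Add(Pow(m, 2), Pow(U, 2))), -1)) = Mul(Add(m, Mul(Add(U, m), Mul(Rational(1, 2), Pow(U, -1)))), Pow(Add(U, Add(Pow(U, 2), Pow(m, 2))), -1)) = Mul(Add(m, Mul(Rational(1, 2), Pow(U, -1), Add(U, m))), Pow(Add(U, Pow(U, 2), Pow(m, 2)), -1)) = Mul(Pow(Add(U, Pow(U, 2), Pow(m, 2)), -1), Add(m, Mul(Rational(1, 2), Pow(U, -1), Add(U, m)))))
Add(26918, Pow(Function('f')(5, 8), 2)) = Add(26918, Pow(Mul(Rational(1, 2), Pow(5, -1), Pow(Add(5, Pow(5, 2), Pow(8, 2)), -1), Add(5, 8, Mul(2, 5, 8))), 2)) = Add(26918, Pow(Mul(Rational(1, 2), Rational(1, 5), Pow(Add(5, 25, 64), -1), Add(5, 8, 80)), 2)) = Add(26918, Pow(Mul(Rational(1, 2), Rational(1, 5), Pow(94, -1), 93), 2)) = Add(26918, Pow(Mul(Rational(1, 2), Rational(1, 5), Rational(1, 94), 93), 2)) = Add(26918, Pow(Rational(93, 940), 2)) = Add(26918, Rational(8649, 883600)) = Rational(23784753449, 883600)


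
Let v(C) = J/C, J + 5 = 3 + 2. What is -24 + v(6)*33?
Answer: -24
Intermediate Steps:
J = 0 (J = -5 + (3 + 2) = -5 + 5 = 0)
v(C) = 0 (v(C) = 0/C = 0)
-24 + v(6)*33 = -24 + 0*33 = -24 + 0 = -24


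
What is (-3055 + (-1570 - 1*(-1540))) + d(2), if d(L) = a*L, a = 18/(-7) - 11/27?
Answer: -584191/189 ≈ -3091.0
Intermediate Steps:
a = -563/189 (a = 18*(-1/7) - 11*1/27 = -18/7 - 11/27 = -563/189 ≈ -2.9788)
d(L) = -563*L/189
(-3055 + (-1570 - 1*(-1540))) + d(2) = (-3055 + (-1570 - 1*(-1540))) - 563/189*2 = (-3055 + (-1570 + 1540)) - 1126/189 = (-3055 - 30) - 1126/189 = -3085 - 1126/189 = -584191/189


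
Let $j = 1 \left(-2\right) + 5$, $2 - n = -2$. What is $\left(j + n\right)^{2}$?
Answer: $49$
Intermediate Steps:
$n = 4$ ($n = 2 - -2 = 2 + 2 = 4$)
$j = 3$ ($j = -2 + 5 = 3$)
$\left(j + n\right)^{2} = \left(3 + 4\right)^{2} = 7^{2} = 49$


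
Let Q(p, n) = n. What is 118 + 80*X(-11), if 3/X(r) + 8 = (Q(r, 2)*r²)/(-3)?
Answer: 15334/133 ≈ 115.29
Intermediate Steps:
X(r) = 3/(-8 - 2*r²/3) (X(r) = 3/(-8 + (2*r²)/(-3)) = 3/(-8 + (2*r²)*(-⅓)) = 3/(-8 - 2*r²/3))
118 + 80*X(-11) = 118 + 80*(-9/(24 + 2*(-11)²)) = 118 + 80*(-9/(24 + 2*121)) = 118 + 80*(-9/(24 + 242)) = 118 + 80*(-9/266) = 118 - 360/133 = 15334/133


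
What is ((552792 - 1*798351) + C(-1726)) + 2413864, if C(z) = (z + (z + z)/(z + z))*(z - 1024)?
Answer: 6912055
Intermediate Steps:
C(z) = (1 + z)*(-1024 + z) (C(z) = (z + (2*z)/((2*z)))*(-1024 + z) = (z + (2*z)*(1/(2*z)))*(-1024 + z) = (z + 1)*(-1024 + z) = (1 + z)*(-1024 + z))
((552792 - 1*798351) + C(-1726)) + 2413864 = ((552792 - 1*798351) + (-1024 + (-1726)**2 - 1023*(-1726))) + 2413864 = ((552792 - 798351) + (-1024 + 2979076 + 1765698)) + 2413864 = (-245559 + 4743750) + 2413864 = 4498191 + 2413864 = 6912055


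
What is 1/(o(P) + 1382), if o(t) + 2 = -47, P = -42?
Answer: 1/1333 ≈ 0.00075019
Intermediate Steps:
o(t) = -49 (o(t) = -2 - 47 = -49)
1/(o(P) + 1382) = 1/(-49 + 1382) = 1/1333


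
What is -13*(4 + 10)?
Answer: -182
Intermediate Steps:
-13*(4 + 10) = -13*14 = -182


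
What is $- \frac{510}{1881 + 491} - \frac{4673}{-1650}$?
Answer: $\frac{1280357}{489225} \approx 2.6171$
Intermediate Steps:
$- \frac{510}{1881 + 491} - \frac{4673}{-1650} = - \frac{510}{2372} - - \frac{4673}{1650} = \left(-510\right) \frac{1}{2372} + \frac{4673}{1650} = - \frac{255}{1186} + \frac{4673}{1650} = \frac{1280357}{489225}$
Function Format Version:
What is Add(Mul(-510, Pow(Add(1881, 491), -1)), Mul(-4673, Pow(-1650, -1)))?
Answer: Rational(1280357, 489225) ≈ 2.6171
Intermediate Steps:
Add(Mul(-510, Pow(Add(1881, 491), -1)), Mul(-4673, Pow(-1650, -1))) = Add(Mul(-510, Pow(2372, -1)), Mul(-4673, Rational(-1, 1650))) = Add(Mul(-510, Rational(1, 2372)), Rational(4673, 1650)) = Add(Rational(-255, 1186), Rational(4673, 1650)) = Rational(1280357, 489225)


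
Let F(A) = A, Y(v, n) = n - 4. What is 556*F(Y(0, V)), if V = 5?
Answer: 556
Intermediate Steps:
Y(v, n) = -4 + n
556*F(Y(0, V)) = 556*(-4 + 5) = 556*1 = 556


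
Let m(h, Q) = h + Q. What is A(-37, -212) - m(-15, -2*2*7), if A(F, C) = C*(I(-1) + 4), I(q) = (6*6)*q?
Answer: 6827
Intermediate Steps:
I(q) = 36*q
A(F, C) = -32*C (A(F, C) = C*(36*(-1) + 4) = C*(-36 + 4) = C*(-32) = -32*C)
m(h, Q) = Q + h
A(-37, -212) - m(-15, -2*2*7) = -32*(-212) - (-2*2*7 - 15) = 6784 - (-4*7 - 15) = 6784 - (-28 - 15) = 6784 - 1*(-43) = 6784 + 43 = 6827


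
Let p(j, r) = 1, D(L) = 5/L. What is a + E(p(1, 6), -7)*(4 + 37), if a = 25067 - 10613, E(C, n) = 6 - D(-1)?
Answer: 14905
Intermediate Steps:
E(C, n) = 11 (E(C, n) = 6 - 5/(-1) = 6 - 5*(-1) = 6 - 1*(-5) = 6 + 5 = 11)
a = 14454
a + E(p(1, 6), -7)*(4 + 37) = 14454 + 11*(4 + 37) = 14454 + 11*41 = 14454 + 451 = 14905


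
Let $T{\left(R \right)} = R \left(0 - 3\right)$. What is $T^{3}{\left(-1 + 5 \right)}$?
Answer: $-1728$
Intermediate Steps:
$T{\left(R \right)} = - 3 R$ ($T{\left(R \right)} = R \left(-3\right) = - 3 R$)
$T^{3}{\left(-1 + 5 \right)} = \left(- 3 \left(-1 + 5\right)\right)^{3} = \left(\left(-3\right) 4\right)^{3} = \left(-12\right)^{3} = -1728$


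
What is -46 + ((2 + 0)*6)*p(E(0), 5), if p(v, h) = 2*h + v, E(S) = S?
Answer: 74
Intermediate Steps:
p(v, h) = v + 2*h
-46 + ((2 + 0)*6)*p(E(0), 5) = -46 + ((2 + 0)*6)*(0 + 2*5) = -46 + (2*6)*(0 + 10) = -46 + 12*10 = -46 + 120 = 74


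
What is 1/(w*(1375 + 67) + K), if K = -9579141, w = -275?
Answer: -1/9975691 ≈ -1.0024e-7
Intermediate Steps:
1/(w*(1375 + 67) + K) = 1/(-275*(1375 + 67) - 9579141) = 1/(-275*1442 - 9579141) = 1/(-396550 - 9579141) = 1/(-9975691) = -1/9975691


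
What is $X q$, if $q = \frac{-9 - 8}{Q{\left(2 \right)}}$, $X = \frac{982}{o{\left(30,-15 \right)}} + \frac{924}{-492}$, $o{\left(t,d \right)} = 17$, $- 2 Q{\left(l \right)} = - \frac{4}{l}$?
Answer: $- \frac{38953}{41} \approx -950.07$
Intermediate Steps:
$Q{\left(l \right)} = \frac{2}{l}$ ($Q{\left(l \right)} = - \frac{\left(-4\right) \frac{1}{l}}{2} = \frac{2}{l}$)
$X = \frac{38953}{697}$ ($X = \frac{982}{17} + \frac{924}{-492} = 982 \cdot \frac{1}{17} + 924 \left(- \frac{1}{492}\right) = \frac{982}{17} - \frac{77}{41} = \frac{38953}{697} \approx 55.887$)
$q = -17$ ($q = \frac{-9 - 8}{2 \cdot \frac{1}{2}} = - \frac{17}{2 \cdot \frac{1}{2}} = - \frac{17}{1} = \left(-17\right) 1 = -17$)
$X q = \frac{38953}{697} \left(-17\right) = - \frac{38953}{41}$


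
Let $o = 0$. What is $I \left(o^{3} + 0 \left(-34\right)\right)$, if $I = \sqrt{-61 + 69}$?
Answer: $0$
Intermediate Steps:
$I = 2 \sqrt{2}$ ($I = \sqrt{8} = 2 \sqrt{2} \approx 2.8284$)
$I \left(o^{3} + 0 \left(-34\right)\right) = 2 \sqrt{2} \left(0^{3} + 0 \left(-34\right)\right) = 2 \sqrt{2} \left(0 + 0\right) = 2 \sqrt{2} \cdot 0 = 0$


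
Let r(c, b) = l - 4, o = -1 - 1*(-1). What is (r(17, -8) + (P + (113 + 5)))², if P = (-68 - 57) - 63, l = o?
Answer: 5476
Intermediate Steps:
o = 0 (o = -1 + 1 = 0)
l = 0
r(c, b) = -4 (r(c, b) = 0 - 4 = -4)
P = -188 (P = -125 - 63 = -188)
(r(17, -8) + (P + (113 + 5)))² = (-4 + (-188 + (113 + 5)))² = (-4 + (-188 + 118))² = (-4 - 70)² = (-74)² = 5476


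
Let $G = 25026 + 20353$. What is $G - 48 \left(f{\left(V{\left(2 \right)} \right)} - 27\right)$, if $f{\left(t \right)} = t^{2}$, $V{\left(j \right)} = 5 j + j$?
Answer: $39763$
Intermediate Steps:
$V{\left(j \right)} = 6 j$
$G = 45379$
$G - 48 \left(f{\left(V{\left(2 \right)} \right)} - 27\right) = 45379 - 48 \left(\left(6 \cdot 2\right)^{2} - 27\right) = 45379 - 48 \left(12^{2} - 27\right) = 45379 - 48 \left(144 - 27\right) = 45379 - 5616 = 39763$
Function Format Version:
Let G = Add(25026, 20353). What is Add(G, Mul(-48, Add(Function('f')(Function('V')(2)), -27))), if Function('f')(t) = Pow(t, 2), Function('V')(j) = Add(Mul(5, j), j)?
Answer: 39763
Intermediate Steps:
Function('V')(j) = Mul(6, j)
G = 45379
Add(G, Mul(-48, Add(Function('f')(Function('V')(2)), -27))) = Add(45379, Mul(-48, Add(Pow(Mul(6, 2), 2), -27))) = Add(45379, Mul(-48, Add(Pow(12, 2), -27))) = Add(45379, Mul(-48, Add(144, -27))) = Add(45379, Mul(-48, 117)) = Add(45379, -5616) = 39763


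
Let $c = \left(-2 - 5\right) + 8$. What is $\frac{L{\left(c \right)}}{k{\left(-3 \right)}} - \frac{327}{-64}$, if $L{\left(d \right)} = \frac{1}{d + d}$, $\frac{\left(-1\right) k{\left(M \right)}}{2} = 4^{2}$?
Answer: $\frac{163}{32} \approx 5.0938$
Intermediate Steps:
$k{\left(M \right)} = -32$ ($k{\left(M \right)} = - 2 \cdot 4^{2} = \left(-2\right) 16 = -32$)
$c = 1$ ($c = -7 + 8 = 1$)
$L{\left(d \right)} = \frac{1}{2 d}$
$\frac{L{\left(c \right)}}{k{\left(-3 \right)}} - \frac{327}{-64} = \frac{\frac{1}{2} \cdot 1^{-1}}{-32} - \frac{327}{-64} = \frac{1}{2} \cdot 1 \left(- \frac{1}{32}\right) - - \frac{327}{64} = \frac{1}{2} \left(- \frac{1}{32}\right) + \frac{327}{64} = - \frac{1}{64} + \frac{327}{64} = \frac{163}{32}$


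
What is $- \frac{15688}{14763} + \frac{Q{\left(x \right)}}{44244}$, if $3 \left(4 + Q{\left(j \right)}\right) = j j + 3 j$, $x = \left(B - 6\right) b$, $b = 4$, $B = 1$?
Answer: $- \frac{4678958}{4413339} \approx -1.0602$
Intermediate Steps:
$x = -20$ ($x = \left(1 - 6\right) 4 = \left(-5\right) 4 = -20$)
$Q{\left(j \right)} = -4 + j + \frac{j^{2}}{3}$ ($Q{\left(j \right)} = -4 + \frac{j j + 3 j}{3} = -4 + \frac{j^{2} + 3 j}{3} = -4 + \left(j + \frac{j^{2}}{3}\right) = -4 + j + \frac{j^{2}}{3}$)
$- \frac{15688}{14763} + \frac{Q{\left(x \right)}}{44244} = - \frac{15688}{14763} + \frac{-4 - 20 + \frac{\left(-20\right)^{2}}{3}}{44244} = \left(-15688\right) \frac{1}{14763} + \left(-4 - 20 + \frac{1}{3} \cdot 400\right) \frac{1}{44244} = - \frac{424}{399} + \left(-4 - 20 + \frac{400}{3}\right) \frac{1}{44244} = - \frac{424}{399} + \frac{328}{3} \cdot \frac{1}{44244} = - \frac{424}{399} + \frac{82}{33183} = - \frac{4678958}{4413339}$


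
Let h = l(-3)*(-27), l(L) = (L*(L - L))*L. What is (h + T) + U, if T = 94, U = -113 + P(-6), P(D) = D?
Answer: -25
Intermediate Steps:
l(L) = 0 (l(L) = (L*0)*L = 0*L = 0)
U = -119 (U = -113 - 6 = -119)
h = 0 (h = 0*(-27) = 0)
(h + T) + U = (0 + 94) - 119 = 94 - 119 = -25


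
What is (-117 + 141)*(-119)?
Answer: -2856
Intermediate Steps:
(-117 + 141)*(-119) = 24*(-119) = -2856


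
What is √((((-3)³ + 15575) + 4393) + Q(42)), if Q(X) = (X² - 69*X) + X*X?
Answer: √20571 ≈ 143.43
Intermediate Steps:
Q(X) = -69*X + 2*X² (Q(X) = (X² - 69*X) + X² = -69*X + 2*X²)
√((((-3)³ + 15575) + 4393) + Q(42)) = √((((-3)³ + 15575) + 4393) + 42*(-69 + 2*42)) = √(((-27 + 15575) + 4393) + 42*(-69 + 84)) = √((15548 + 4393) + 42*15) = √(19941 + 630) = √20571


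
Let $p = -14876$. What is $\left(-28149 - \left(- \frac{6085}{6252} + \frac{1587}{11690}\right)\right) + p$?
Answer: $- \frac{1572229387637}{36542940} \approx -43024.0$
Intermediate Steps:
$\left(-28149 - \left(- \frac{6085}{6252} + \frac{1587}{11690}\right)\right) + p = \left(-28149 - \left(- \frac{6085}{6252} + \frac{1587}{11690}\right)\right) - 14876 = \left(-28149 - - \frac{30605863}{36542940}\right) - 14876 = \left(-28149 + \left(\frac{6085}{6252} - \frac{1587}{11690}\right)\right) - 14876 = \left(-28149 + \frac{30605863}{36542940}\right) - 14876 = - \frac{1028616612197}{36542940} - 14876 = - \frac{1572229387637}{36542940}$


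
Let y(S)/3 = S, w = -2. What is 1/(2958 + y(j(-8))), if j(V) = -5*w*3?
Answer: 1/3048 ≈ 0.00032808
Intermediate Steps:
j(V) = 30 (j(V) = -5*(-2)*3 = 10*3 = 30)
y(S) = 3*S
1/(2958 + y(j(-8))) = 1/(2958 + 3*30) = 1/(2958 + 90) = 1/3048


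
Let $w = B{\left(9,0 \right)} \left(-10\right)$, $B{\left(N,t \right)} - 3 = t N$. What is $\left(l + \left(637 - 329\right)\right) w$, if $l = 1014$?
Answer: $-39660$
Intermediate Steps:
$B{\left(N,t \right)} = 3 + N t$ ($B{\left(N,t \right)} = 3 + t N = 3 + N t$)
$w = -30$ ($w = \left(3 + 9 \cdot 0\right) \left(-10\right) = \left(3 + 0\right) \left(-10\right) = 3 \left(-10\right) = -30$)
$\left(l + \left(637 - 329\right)\right) w = \left(1014 + \left(637 - 329\right)\right) \left(-30\right) = \left(1014 + 308\right) \left(-30\right) = 1322 \left(-30\right) = -39660$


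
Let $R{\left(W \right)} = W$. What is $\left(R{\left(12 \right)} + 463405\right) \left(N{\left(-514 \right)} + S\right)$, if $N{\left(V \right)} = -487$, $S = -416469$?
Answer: $-193224498652$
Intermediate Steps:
$\left(R{\left(12 \right)} + 463405\right) \left(N{\left(-514 \right)} + S\right) = \left(12 + 463405\right) \left(-487 - 416469\right) = 463417 \left(-416956\right) = -193224498652$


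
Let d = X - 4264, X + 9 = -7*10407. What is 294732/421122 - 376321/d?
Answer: 30201228911/5412961814 ≈ 5.5794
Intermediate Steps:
X = -72858 (X = -9 - 7*10407 = -9 - 72849 = -72858)
d = -77122 (d = -72858 - 4264 = -77122)
294732/421122 - 376321/d = 294732/421122 - 376321/(-77122) = 294732*(1/421122) - 376321*(-1/77122) = 49122/70187 + 376321/77122 = 30201228911/5412961814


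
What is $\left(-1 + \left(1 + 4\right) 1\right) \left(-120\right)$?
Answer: $-480$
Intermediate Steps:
$\left(-1 + \left(1 + 4\right) 1\right) \left(-120\right) = \left(-1 + 5 \cdot 1\right) \left(-120\right) = \left(-1 + 5\right) \left(-120\right) = 4 \left(-120\right) = -480$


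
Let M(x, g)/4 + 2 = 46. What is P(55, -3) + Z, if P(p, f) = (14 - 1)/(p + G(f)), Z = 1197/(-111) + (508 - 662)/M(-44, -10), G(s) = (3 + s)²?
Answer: -185957/16280 ≈ -11.422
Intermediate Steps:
M(x, g) = 176 (M(x, g) = -8 + 4*46 = -8 + 184 = 176)
Z = -3451/296 (Z = 1197/(-111) + (508 - 662)/176 = 1197*(-1/111) - 154*1/176 = -399/37 - 7/8 = -3451/296 ≈ -11.659)
P(p, f) = 13/(p + (3 + f)²) (P(p, f) = (14 - 1)/(p + (3 + f)²) = 13/(p + (3 + f)²))
P(55, -3) + Z = 13/(55 + (3 - 3)²) - 3451/296 = 13/(55 + 0²) - 3451/296 = 13/(55 + 0) - 3451/296 = 13/55 - 3451/296 = -185957/16280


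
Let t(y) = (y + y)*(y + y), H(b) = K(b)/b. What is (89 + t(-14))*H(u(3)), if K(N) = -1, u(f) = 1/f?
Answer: -2619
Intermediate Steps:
H(b) = -1/b
t(y) = 4*y² (t(y) = (2*y)*(2*y) = 4*y²)
(89 + t(-14))*H(u(3)) = (89 + 4*(-14)²)*(-1/(1/3)) = (89 + 4*196)*(-1/⅓) = (89 + 784)*(-1*3) = 873*(-3) = -2619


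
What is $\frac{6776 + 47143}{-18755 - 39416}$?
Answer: $- \frac{53919}{58171} \approx -0.9269$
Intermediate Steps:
$\frac{6776 + 47143}{-18755 - 39416} = \frac{53919}{-58171} = 53919 \left(- \frac{1}{58171}\right) = - \frac{53919}{58171}$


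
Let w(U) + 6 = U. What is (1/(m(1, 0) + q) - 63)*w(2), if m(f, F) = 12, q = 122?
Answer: 16882/67 ≈ 251.97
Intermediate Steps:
w(U) = -6 + U
(1/(m(1, 0) + q) - 63)*w(2) = (1/(12 + 122) - 63)*(-6 + 2) = (1/134 - 63)*(-4) = -8441/134*(-4) = 16882/67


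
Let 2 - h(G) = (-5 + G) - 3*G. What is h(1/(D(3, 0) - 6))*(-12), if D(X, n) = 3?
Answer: -76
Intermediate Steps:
h(G) = 7 + 2*G (h(G) = 2 - ((-5 + G) - 3*G) = 2 - (-5 - 2*G) = 2 + (5 + 2*G) = 7 + 2*G)
h(1/(D(3, 0) - 6))*(-12) = (7 + 2/(3 - 6))*(-12) = (7 + 2/(-3))*(-12) = (7 + 2*(-⅓))*(-12) = (7 - ⅔)*(-12) = (19/3)*(-12) = -76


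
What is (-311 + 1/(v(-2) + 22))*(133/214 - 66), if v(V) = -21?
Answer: 2168605/107 ≈ 20267.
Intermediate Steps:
(-311 + 1/(v(-2) + 22))*(133/214 - 66) = (-311 + 1/(-21 + 22))*(133/214 - 66) = (-311 + 1/1)*(133*(1/214) - 66) = (-311 + 1)*(133/214 - 66) = -310*(-13991/214) = 2168605/107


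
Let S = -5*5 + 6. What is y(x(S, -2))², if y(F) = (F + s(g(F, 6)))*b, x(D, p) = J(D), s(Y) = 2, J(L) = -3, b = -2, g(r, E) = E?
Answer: 4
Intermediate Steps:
S = -19 (S = -25 + 6 = -19)
x(D, p) = -3
y(F) = -4 - 2*F (y(F) = (F + 2)*(-2) = (2 + F)*(-2) = -4 - 2*F)
y(x(S, -2))² = (-4 - 2*(-3))² = (-4 + 6)² = 2² = 4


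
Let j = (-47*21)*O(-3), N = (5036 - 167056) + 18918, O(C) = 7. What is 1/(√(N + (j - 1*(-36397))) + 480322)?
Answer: 240161/115354668649 - I*√113614/230709337298 ≈ 2.0819e-6 - 1.461e-9*I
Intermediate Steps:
N = -143102 (N = -162020 + 18918 = -143102)
j = -6909 (j = -47*21*7 = -987*7 = -6909)
1/(√(N + (j - 1*(-36397))) + 480322) = 1/(√(-143102 + (-6909 - 1*(-36397))) + 480322) = 1/(√(-143102 + (-6909 + 36397)) + 480322) = 1/(√(-143102 + 29488) + 480322) = 1/(√(-113614) + 480322) = 1/(I*√113614 + 480322) = 1/(480322 + I*√113614)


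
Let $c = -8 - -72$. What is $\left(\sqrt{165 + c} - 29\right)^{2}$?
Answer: $\left(29 - \sqrt{229}\right)^{2} \approx 192.3$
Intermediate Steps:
$c = 64$ ($c = -8 + 72 = 64$)
$\left(\sqrt{165 + c} - 29\right)^{2} = \left(\sqrt{165 + 64} - 29\right)^{2} = \left(\sqrt{229} - 29\right)^{2} = \left(-29 + \sqrt{229}\right)^{2}$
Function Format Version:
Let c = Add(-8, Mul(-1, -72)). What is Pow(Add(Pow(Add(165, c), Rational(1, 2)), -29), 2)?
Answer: Pow(Add(29, Mul(-1, Pow(229, Rational(1, 2)))), 2) ≈ 192.30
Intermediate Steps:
c = 64 (c = Add(-8, 72) = 64)
Pow(Add(Pow(Add(165, c), Rational(1, 2)), -29), 2) = Pow(Add(Pow(Add(165, 64), Rational(1, 2)), -29), 2) = Pow(Add(Pow(229, Rational(1, 2)), -29), 2) = Pow(Add(-29, Pow(229, Rational(1, 2))), 2)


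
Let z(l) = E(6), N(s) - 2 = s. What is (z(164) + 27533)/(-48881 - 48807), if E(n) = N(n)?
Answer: -27541/97688 ≈ -0.28193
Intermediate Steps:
N(s) = 2 + s
E(n) = 2 + n
z(l) = 8 (z(l) = 2 + 6 = 8)
(z(164) + 27533)/(-48881 - 48807) = (8 + 27533)/(-48881 - 48807) = 27541/(-97688) = 27541*(-1/97688) = -27541/97688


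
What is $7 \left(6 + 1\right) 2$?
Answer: $98$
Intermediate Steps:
$7 \left(6 + 1\right) 2 = 7 \cdot 7 \cdot 2 = 7 \cdot 14 = 98$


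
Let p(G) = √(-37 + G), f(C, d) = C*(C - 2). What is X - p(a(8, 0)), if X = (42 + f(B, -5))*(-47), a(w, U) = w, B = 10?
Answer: -5734 - I*√29 ≈ -5734.0 - 5.3852*I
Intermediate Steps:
f(C, d) = C*(-2 + C)
X = -5734 (X = (42 + 10*(-2 + 10))*(-47) = (42 + 10*8)*(-47) = (42 + 80)*(-47) = 122*(-47) = -5734)
X - p(a(8, 0)) = -5734 - √(-37 + 8) = -5734 - √(-29) = -5734 - I*√29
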